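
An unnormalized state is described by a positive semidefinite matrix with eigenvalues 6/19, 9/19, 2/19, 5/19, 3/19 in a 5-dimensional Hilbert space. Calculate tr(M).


tr(M) = sum of eigenvalues
= 6/19 + 9/19 + 2/19 + 5/19 + 3/19
= 25/19
= 1.3158

1.3158


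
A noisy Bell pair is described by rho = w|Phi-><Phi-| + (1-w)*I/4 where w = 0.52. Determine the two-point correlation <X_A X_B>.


|Phi-> = (|00> - |11>)/sqrt(2)
For the pure Bell state, <X_A X_B> = -1 (Bell-state Pauli correlator).
The maximally-mixed part I/4 has tr(I/4 * P tensor P) = 0 for any traceless Pauli P.
So <X_A X_B>_rho = w * (-1) + (1 - w) * 0
= 0.52 * (-1)
= -0.5200

-0.5200


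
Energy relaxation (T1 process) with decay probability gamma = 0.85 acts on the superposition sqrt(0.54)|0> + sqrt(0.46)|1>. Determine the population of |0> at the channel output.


For amplitude damping with parameter gamma on state sqrt(a)|0> + sqrt(b)|1>:
alpha^2 = 0.54, beta^2 = 0.46
P(|0>) = alpha^2 + gamma * beta^2
= 0.54 + 0.85 * 0.46
= 0.54 + 0.3910
= 0.9310

0.9310


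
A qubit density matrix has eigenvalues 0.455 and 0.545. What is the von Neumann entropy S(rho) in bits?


S = -p*log2(p) - (1-p)*log2(1-p)
p = 0.4550, 1-p = 0.5450
= -0.4550 * log2(0.4550) - 0.5450 * log2(0.5450)
= -(-0.5169) - (-0.4772)
= 0.9941

0.9941


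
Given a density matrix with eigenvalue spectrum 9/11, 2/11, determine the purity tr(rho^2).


tr(rho^2) = sum of eigenvalues squared
= (9/11)^2 + (2/11)^2
= (81 + 4) / 121
= 85/121
= 0.7025

0.7025


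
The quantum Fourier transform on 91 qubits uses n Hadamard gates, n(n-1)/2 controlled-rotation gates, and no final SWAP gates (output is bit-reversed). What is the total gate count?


Hadamard gates: 91
Controlled rotations: n*(n-1)/2 = 91*90/2 = 4095
SWAP gates: 0 (omitted)
Total = 91 + 4095
= 4186

4186


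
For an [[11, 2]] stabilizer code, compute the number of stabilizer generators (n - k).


For an [[n,k]] stabilizer code:
Number of stabilizer generators = n - k
= 11 - 2
= 9

9


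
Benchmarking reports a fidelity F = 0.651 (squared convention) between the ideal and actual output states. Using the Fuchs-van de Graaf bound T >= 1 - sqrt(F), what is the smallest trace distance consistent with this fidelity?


Fuchs-van de Graaf (squared-fidelity convention): 1 - sqrt(F) <= T <= sqrt(1 - F).
Lower bound: T >= 1 - sqrt(F)
sqrt(F) = sqrt(0.651) = 0.8068
T >= 1 - 0.8068
T >= 0.1932

0.1932


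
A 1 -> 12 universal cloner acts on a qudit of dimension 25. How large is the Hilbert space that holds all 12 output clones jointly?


Output space = H^(tensor 12) where dim(H) = 25
dim = 25^12
= 625 (after 2 factors)
= 15625 (after 3 factors)
= 390625 (after 4 factors)
= 9765625 (after 5 factors)
= 244140625 (after 6 factors)
= 6103515625 (after 7 factors)
= 152587890625 (after 8 factors)
= 3814697265625 (after 9 factors)
= 95367431640625 (after 10 factors)
= 2384185791015625 (after 11 factors)
= 59604644775390625 (after 12 factors)
= 59604644775390625

59604644775390625


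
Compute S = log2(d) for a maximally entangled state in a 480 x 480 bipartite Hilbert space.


For a maximally entangled state in d x d:
S = log2(d) = log2(480)
= 8.9069

8.9069


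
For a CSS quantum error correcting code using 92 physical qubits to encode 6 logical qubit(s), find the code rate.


Code rate R = k/n
= 6/92
= 0.0652

0.0652


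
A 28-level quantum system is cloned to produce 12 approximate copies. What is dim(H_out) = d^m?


Output space = H^(tensor 12) where dim(H) = 28
dim = 28^12
= 784 (after 2 factors)
= 21952 (after 3 factors)
= 614656 (after 4 factors)
= 17210368 (after 5 factors)
= 481890304 (after 6 factors)
= 13492928512 (after 7 factors)
= 377801998336 (after 8 factors)
= 10578455953408 (after 9 factors)
= 296196766695424 (after 10 factors)
= 8293509467471872 (after 11 factors)
= 232218265089212416 (after 12 factors)
= 232218265089212416

232218265089212416


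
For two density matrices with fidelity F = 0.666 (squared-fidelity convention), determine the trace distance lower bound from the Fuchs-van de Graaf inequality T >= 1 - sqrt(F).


Fuchs-van de Graaf (squared-fidelity convention): 1 - sqrt(F) <= T <= sqrt(1 - F).
Lower bound: T >= 1 - sqrt(F)
sqrt(F) = sqrt(0.666) = 0.8161
T >= 1 - 0.8161
T >= 0.1839

0.1839


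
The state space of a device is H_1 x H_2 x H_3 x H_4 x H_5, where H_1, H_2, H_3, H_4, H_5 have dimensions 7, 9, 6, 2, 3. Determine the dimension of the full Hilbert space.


dim(H_1 x H_2 x H_3 x H_4 x H_5) = 7 * 9 * 6 * 2 * 3
= 63 * 6 * 2 * 3
= 378 * 2 * 3
= 756 * 3
= 2268

2268


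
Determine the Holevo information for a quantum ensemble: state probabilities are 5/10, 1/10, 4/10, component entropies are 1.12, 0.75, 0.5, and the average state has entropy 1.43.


chi = S(rho) - sum_i p_i * S(rho_i)
Weighted entropy = 5/10 * 1.12 + 1/10 * 0.75 + 4/10 * 0.5
= 0.8350
chi = 1.43 - 0.8350
= 0.5950

0.5950


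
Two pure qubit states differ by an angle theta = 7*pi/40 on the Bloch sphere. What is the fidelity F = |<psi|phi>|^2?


For states separated by angle theta on Bloch sphere:
F = cos^2(theta/2)
theta = 7*pi/40 = 0.5498
theta/2 = 0.2749
cos(theta/2) = 0.9625
F = 0.9263

0.9263


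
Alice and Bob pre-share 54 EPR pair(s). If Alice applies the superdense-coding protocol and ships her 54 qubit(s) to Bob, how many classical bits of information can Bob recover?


Superdense coding allows 2 classical bits per shared entangled pair.
54 pair(s) -> 2 * 54 = 108 classical bits

108


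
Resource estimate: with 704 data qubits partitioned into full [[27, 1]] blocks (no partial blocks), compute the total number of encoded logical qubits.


Each code block uses 27 physical qubits for 1 logical qubit(s).
Number of complete blocks = floor(704 / 27) = 26
Logical qubits = 26 * 1
= 26

26


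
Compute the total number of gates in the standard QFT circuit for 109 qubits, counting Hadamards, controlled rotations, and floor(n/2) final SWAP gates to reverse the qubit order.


Hadamard gates: 109
Controlled rotations: n*(n-1)/2 = 109*108/2 = 5886
SWAP gates: floor(n/2) = floor(109/2) = 54
Total = 109 + 5886 + 54
= 6049

6049


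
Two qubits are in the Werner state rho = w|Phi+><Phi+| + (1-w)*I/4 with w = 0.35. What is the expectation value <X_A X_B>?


|Phi+> = (|00> + |11>)/sqrt(2)
For the pure Bell state, <X_A X_B> = +1 (Bell-state Pauli correlator).
The maximally-mixed part I/4 has tr(I/4 * P tensor P) = 0 for any traceless Pauli P.
So <X_A X_B>_rho = w * (+1) + (1 - w) * 0
= 0.35 * (+1)
= 0.3500

0.3500


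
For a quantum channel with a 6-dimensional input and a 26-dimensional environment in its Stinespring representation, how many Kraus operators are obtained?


Tracing out the environment in an orthonormal basis {|i>_E} gives Kraus operators K_i = <i|_E U |0>_E.
Number of Kraus operators = dim(H_env) = d_env
= 26

26


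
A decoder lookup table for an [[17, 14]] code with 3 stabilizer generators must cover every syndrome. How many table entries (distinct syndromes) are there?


Each stabilizer generator gives a binary (+1 or -1) measurement outcome.
With 3 independent generators:
Total syndromes = 2^3
= 8

8


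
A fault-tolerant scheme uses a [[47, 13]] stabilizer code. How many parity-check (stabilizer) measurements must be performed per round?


For an [[n,k]] stabilizer code:
Number of stabilizer generators = n - k
= 47 - 13
= 34

34


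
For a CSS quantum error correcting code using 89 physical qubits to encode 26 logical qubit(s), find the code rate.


Code rate R = k/n
= 26/89
= 0.2921

0.2921


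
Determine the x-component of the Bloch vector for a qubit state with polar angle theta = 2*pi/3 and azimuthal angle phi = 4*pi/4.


theta = 2.0944, phi = 3.1416
r_x = sin(theta)*cos(phi) = 0.8660 * -1.0000
r_x = -0.8660

-0.8660


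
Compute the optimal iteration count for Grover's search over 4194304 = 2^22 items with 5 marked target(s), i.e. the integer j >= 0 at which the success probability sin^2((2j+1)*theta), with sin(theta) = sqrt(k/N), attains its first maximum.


After j Grover iterations the success probability is P(j) = sin^2((2j+1)*theta), where sin(theta) = sqrt(k/N).
N = 2^22 = 4194304, k = 5
sin(theta) = sqrt(k/N) = 0.001091830067
theta = arcsin(sqrt(k/N)) = 0.001091830284 rad
P(j) reaches its first maximum when (2j+1)*theta is as close as possible to pi/2, i.e. j = round(pi/(4*theta) - 1/2).
pi/(4*theta) - 1/2 = 718.8409
(For comparison, the common estimate pi/4 * sqrt(N/k) = 719.3410; the exact maximiser is used here.)
Optimal iterations = 719

719


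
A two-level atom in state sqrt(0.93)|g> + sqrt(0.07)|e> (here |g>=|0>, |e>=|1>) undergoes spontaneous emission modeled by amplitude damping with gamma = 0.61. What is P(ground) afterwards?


For amplitude damping with parameter gamma on state sqrt(a)|0> + sqrt(b)|1>:
alpha^2 = 0.93, beta^2 = 0.07
P(|0>) = alpha^2 + gamma * beta^2
= 0.93 + 0.61 * 0.07
= 0.93 + 0.0427
= 0.9727

0.9727


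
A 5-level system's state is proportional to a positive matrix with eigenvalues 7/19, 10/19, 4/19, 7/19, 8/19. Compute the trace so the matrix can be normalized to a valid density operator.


tr(M) = sum of eigenvalues
= 7/19 + 10/19 + 4/19 + 7/19 + 8/19
= 36/19
= 1.8947

1.8947


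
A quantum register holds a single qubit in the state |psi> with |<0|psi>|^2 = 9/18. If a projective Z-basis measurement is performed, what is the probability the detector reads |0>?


|alpha|^2 = 9/18 = 0.5000
|beta|^2 = 1 - 9/18 = 9/18 = 0.5000
P(|0>) = |alpha|^2 = 0.5000

0.5000


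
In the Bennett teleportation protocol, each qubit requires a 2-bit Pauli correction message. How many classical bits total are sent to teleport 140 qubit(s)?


Quantum teleportation requires 2 classical bits per qubit teleported.
140 qubit(s) -> 2 * 140 = 280 classical bits

280


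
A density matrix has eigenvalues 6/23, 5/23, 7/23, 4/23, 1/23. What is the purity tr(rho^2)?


tr(rho^2) = sum of eigenvalues squared
= (6/23)^2 + (5/23)^2 + (7/23)^2 + (4/23)^2 + (1/23)^2
= (36 + 25 + 49 + 16 + 1) / 529
= 127/529
= 0.2401

0.2401


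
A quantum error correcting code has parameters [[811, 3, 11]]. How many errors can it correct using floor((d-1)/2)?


Code parameters: [[811, 3, 11]], distance d = 11.
Number of correctable errors = floor((d-1)/2)
= floor((11 - 1)/2)
= floor(10/2)
= 5

5


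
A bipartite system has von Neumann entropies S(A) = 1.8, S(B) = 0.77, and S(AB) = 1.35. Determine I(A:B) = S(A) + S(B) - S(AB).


I(A:B) = S(A) + S(B) - S(AB)
= 1.8 + 0.77 - 1.35
= 1.2200

1.2200


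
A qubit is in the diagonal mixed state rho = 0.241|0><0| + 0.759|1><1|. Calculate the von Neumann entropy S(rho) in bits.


S = -p*log2(p) - (1-p)*log2(1-p)
p = 0.2410, 1-p = 0.7590
= -0.2410 * log2(0.2410) - 0.7590 * log2(0.7590)
= -(-0.4947) - (-0.3020)
= 0.7967

0.7967


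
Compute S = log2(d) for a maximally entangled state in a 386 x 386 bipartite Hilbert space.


For a maximally entangled state in d x d:
S = log2(d) = log2(386)
= 8.5925

8.5925


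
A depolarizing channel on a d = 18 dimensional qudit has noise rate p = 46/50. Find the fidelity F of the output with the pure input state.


F = (1-p) + p/d
= (1 - 0.9200) + 0.9200/18
= 0.0800 + 0.0511
= 0.1311

0.1311


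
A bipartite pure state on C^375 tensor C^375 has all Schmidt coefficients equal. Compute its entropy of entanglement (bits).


For a maximally entangled state in d x d:
S = log2(d) = log2(375)
= 8.5507

8.5507


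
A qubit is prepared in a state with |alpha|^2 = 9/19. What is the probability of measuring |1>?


|alpha|^2 = 9/19 = 0.4737
|beta|^2 = 1 - 9/19 = 10/19 = 0.5263
P(|1>) = |beta|^2 = 0.5263

0.5263


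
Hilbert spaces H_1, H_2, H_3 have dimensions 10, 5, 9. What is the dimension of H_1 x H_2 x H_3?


dim(H_1 x H_2 x H_3) = 10 * 5 * 9
= 50 * 9
= 450

450


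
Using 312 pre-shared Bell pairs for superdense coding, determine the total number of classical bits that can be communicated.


Superdense coding allows 2 classical bits per shared entangled pair.
312 pair(s) -> 2 * 312 = 624 classical bits

624


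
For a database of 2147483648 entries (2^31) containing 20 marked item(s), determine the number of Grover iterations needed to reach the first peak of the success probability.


After j Grover iterations the success probability is P(j) = sin^2((2j+1)*theta), where sin(theta) = sqrt(k/N).
N = 2^31 = 2147483648, k = 20
sin(theta) = sqrt(k/N) = 9.650505555e-05
theta = arcsin(sqrt(k/N)) = 9.65050557e-05 rad
P(j) reaches its first maximum when (2j+1)*theta is as close as possible to pi/2, i.e. j = round(pi/(4*theta) - 1/2).
pi/(4*theta) - 1/2 = 8137.9147
(For comparison, the common estimate pi/4 * sqrt(N/k) = 8138.4147; the exact maximiser is used here.)
Optimal iterations = 8138

8138


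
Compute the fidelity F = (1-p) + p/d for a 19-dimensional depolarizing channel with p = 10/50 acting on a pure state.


F = (1-p) + p/d
= (1 - 0.2000) + 0.2000/19
= 0.8000 + 0.0105
= 0.8105

0.8105


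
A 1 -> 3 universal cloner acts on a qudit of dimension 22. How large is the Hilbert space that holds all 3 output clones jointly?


Output space = H^(tensor 3) where dim(H) = 22
dim = 22^3
= 484 (after 2 factors)
= 10648 (after 3 factors)
= 10648

10648


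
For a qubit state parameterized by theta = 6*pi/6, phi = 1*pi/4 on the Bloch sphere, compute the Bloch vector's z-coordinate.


theta = 3.1416, phi = 0.7854
r_z = cos(theta) = -1.0000

-1.0000


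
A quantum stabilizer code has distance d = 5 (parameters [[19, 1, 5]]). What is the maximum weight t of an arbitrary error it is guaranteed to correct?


Code parameters: [[19, 1, 5]], distance d = 5.
Number of correctable errors = floor((d-1)/2)
= floor((5 - 1)/2)
= floor(4/2)
= 2

2


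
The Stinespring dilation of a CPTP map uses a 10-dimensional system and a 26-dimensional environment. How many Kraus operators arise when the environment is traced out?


Tracing out the environment in an orthonormal basis {|i>_E} gives Kraus operators K_i = <i|_E U |0>_E.
Number of Kraus operators = dim(H_env) = d_env
= 26

26


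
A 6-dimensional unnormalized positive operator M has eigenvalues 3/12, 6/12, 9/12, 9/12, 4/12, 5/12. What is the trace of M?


tr(M) = sum of eigenvalues
= 3/12 + 6/12 + 9/12 + 9/12 + 4/12 + 5/12
= 36/12
= 3.0000

3.0000


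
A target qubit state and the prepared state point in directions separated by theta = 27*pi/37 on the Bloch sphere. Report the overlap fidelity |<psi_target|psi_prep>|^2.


For states separated by angle theta on Bloch sphere:
F = cos^2(theta/2)
theta = 27*pi/37 = 2.2925
theta/2 = 1.1463
cos(theta/2) = 0.4119
F = 0.1697

0.1697


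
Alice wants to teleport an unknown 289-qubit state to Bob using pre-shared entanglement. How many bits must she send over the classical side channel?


Quantum teleportation requires 2 classical bits per qubit teleported.
289 qubit(s) -> 2 * 289 = 578 classical bits

578


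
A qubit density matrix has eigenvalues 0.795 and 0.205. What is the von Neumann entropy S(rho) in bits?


S = -p*log2(p) - (1-p)*log2(1-p)
p = 0.7950, 1-p = 0.2050
= -0.7950 * log2(0.7950) - 0.2050 * log2(0.2050)
= -(-0.2631) - (-0.4687)
= 0.7318

0.7318


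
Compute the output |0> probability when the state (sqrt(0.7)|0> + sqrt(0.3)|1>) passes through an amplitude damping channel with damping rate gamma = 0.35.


For amplitude damping with parameter gamma on state sqrt(a)|0> + sqrt(b)|1>:
alpha^2 = 0.7, beta^2 = 0.3
P(|0>) = alpha^2 + gamma * beta^2
= 0.7 + 0.35 * 0.3
= 0.7 + 0.1050
= 0.8050

0.8050


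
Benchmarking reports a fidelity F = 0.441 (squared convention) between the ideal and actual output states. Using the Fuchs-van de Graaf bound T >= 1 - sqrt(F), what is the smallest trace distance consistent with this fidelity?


Fuchs-van de Graaf (squared-fidelity convention): 1 - sqrt(F) <= T <= sqrt(1 - F).
Lower bound: T >= 1 - sqrt(F)
sqrt(F) = sqrt(0.441) = 0.6641
T >= 1 - 0.6641
T >= 0.3359

0.3359


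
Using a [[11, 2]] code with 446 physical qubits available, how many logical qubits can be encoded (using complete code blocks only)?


Each code block uses 11 physical qubits for 2 logical qubit(s).
Number of complete blocks = floor(446 / 11) = 40
Logical qubits = 40 * 2
= 80

80


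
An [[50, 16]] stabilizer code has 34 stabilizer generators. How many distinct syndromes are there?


Each stabilizer generator gives a binary (+1 or -1) measurement outcome.
With 34 independent generators:
Total syndromes = 2^34
= 17179869184

17179869184


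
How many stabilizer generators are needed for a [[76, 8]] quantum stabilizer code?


For an [[n,k]] stabilizer code:
Number of stabilizer generators = n - k
= 76 - 8
= 68

68


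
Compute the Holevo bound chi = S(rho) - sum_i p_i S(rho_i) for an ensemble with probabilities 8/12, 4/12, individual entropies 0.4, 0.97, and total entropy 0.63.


chi = S(rho) - sum_i p_i * S(rho_i)
Weighted entropy = 8/12 * 0.4 + 4/12 * 0.97
= 0.5900
chi = 0.63 - 0.5900
= 0.0400

0.0400


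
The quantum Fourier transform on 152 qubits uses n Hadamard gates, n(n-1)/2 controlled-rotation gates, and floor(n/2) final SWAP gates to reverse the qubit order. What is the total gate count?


Hadamard gates: 152
Controlled rotations: n*(n-1)/2 = 152*151/2 = 11476
SWAP gates: floor(n/2) = floor(152/2) = 76
Total = 152 + 11476 + 76
= 11704

11704


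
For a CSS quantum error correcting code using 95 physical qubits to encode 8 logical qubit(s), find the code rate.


Code rate R = k/n
= 8/95
= 0.0842

0.0842


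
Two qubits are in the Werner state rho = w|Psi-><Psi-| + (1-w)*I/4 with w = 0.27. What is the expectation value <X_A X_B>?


|Psi-> = (|01> - |10>)/sqrt(2)
For the pure Bell state, <X_A X_B> = -1 (Bell-state Pauli correlator).
The maximally-mixed part I/4 has tr(I/4 * P tensor P) = 0 for any traceless Pauli P.
So <X_A X_B>_rho = w * (-1) + (1 - w) * 0
= 0.27 * (-1)
= -0.2700

-0.2700


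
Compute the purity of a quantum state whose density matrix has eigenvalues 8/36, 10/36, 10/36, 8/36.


tr(rho^2) = sum of eigenvalues squared
= (8/36)^2 + (10/36)^2 + (10/36)^2 + (8/36)^2
= (64 + 100 + 100 + 64) / 1296
= 328/1296
= 0.2531

0.2531


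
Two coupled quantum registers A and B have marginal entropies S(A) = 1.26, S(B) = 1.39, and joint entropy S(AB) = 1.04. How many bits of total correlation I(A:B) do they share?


I(A:B) = S(A) + S(B) - S(AB)
= 1.26 + 1.39 - 1.04
= 1.6100

1.6100


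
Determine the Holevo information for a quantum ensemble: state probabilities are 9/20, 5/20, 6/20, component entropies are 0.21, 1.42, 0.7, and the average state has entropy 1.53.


chi = S(rho) - sum_i p_i * S(rho_i)
Weighted entropy = 9/20 * 0.21 + 5/20 * 1.42 + 6/20 * 0.7
= 0.6595
chi = 1.53 - 0.6595
= 0.8705

0.8705


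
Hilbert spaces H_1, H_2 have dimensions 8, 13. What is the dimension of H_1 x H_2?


dim(H_1 x H_2) = 8 * 13
= 104

104


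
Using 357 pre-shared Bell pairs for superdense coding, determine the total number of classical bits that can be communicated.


Superdense coding allows 2 classical bits per shared entangled pair.
357 pair(s) -> 2 * 357 = 714 classical bits

714


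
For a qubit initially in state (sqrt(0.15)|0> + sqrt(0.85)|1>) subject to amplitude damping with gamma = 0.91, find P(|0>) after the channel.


For amplitude damping with parameter gamma on state sqrt(a)|0> + sqrt(b)|1>:
alpha^2 = 0.15, beta^2 = 0.85
P(|0>) = alpha^2 + gamma * beta^2
= 0.15 + 0.91 * 0.85
= 0.15 + 0.7735
= 0.9235

0.9235


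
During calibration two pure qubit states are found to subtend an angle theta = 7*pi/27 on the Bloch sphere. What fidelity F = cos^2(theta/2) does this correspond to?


For states separated by angle theta on Bloch sphere:
F = cos^2(theta/2)
theta = 7*pi/27 = 0.8145
theta/2 = 0.4072
cos(theta/2) = 0.9182
F = 0.8431

0.8431


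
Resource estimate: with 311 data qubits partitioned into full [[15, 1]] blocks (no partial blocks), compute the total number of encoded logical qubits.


Each code block uses 15 physical qubits for 1 logical qubit(s).
Number of complete blocks = floor(311 / 15) = 20
Logical qubits = 20 * 1
= 20

20


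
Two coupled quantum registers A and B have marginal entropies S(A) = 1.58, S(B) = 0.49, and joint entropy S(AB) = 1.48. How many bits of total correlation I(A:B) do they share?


I(A:B) = S(A) + S(B) - S(AB)
= 1.58 + 0.49 - 1.48
= 0.5900

0.5900


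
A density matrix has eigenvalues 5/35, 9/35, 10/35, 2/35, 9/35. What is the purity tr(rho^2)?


tr(rho^2) = sum of eigenvalues squared
= (5/35)^2 + (9/35)^2 + (10/35)^2 + (2/35)^2 + (9/35)^2
= (25 + 81 + 100 + 4 + 81) / 1225
= 291/1225
= 0.2376

0.2376


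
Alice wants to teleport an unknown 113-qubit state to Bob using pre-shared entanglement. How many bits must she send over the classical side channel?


Quantum teleportation requires 2 classical bits per qubit teleported.
113 qubit(s) -> 2 * 113 = 226 classical bits

226


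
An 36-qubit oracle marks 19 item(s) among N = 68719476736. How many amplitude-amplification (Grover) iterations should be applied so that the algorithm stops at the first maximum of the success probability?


After j Grover iterations the success probability is P(j) = sin^2((2j+1)*theta), where sin(theta) = sqrt(k/N).
N = 2^36 = 68719476736, k = 19
sin(theta) = sqrt(k/N) = 1.662787988e-05
theta = arcsin(sqrt(k/N)) = 1.662787988e-05 rad
P(j) reaches its first maximum when (2j+1)*theta is as close as possible to pi/2, i.e. j = round(pi/(4*theta) - 1/2).
pi/(4*theta) - 1/2 = 47233.3127
(For comparison, the common estimate pi/4 * sqrt(N/k) = 47233.8127; the exact maximiser is used here.)
Optimal iterations = 47233

47233


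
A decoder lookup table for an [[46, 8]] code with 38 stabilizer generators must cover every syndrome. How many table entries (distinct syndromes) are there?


Each stabilizer generator gives a binary (+1 or -1) measurement outcome.
With 38 independent generators:
Total syndromes = 2^38
= 274877906944

274877906944


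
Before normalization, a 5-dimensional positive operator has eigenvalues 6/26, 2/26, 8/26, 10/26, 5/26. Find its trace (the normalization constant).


tr(M) = sum of eigenvalues
= 6/26 + 2/26 + 8/26 + 10/26 + 5/26
= 31/26
= 1.1923

1.1923


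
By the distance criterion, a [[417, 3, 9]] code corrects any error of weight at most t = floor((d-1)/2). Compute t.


Code parameters: [[417, 3, 9]], distance d = 9.
Number of correctable errors = floor((d-1)/2)
= floor((9 - 1)/2)
= floor(8/2)
= 4

4


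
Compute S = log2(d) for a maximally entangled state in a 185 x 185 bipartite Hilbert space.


For a maximally entangled state in d x d:
S = log2(d) = log2(185)
= 7.5314

7.5314


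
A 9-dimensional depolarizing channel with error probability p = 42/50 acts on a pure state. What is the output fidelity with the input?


F = (1-p) + p/d
= (1 - 0.8400) + 0.8400/9
= 0.1600 + 0.0933
= 0.2533

0.2533


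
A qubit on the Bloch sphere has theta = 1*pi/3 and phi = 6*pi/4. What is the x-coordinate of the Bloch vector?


theta = 1.0472, phi = 4.7124
r_x = sin(theta)*cos(phi) = 0.8660 * 0.0000
r_x = 0.0000

0.0000


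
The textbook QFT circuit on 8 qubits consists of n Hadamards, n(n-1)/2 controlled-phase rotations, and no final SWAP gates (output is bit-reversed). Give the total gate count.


Hadamard gates: 8
Controlled rotations: n*(n-1)/2 = 8*7/2 = 28
SWAP gates: 0 (omitted)
Total = 8 + 28
= 36

36


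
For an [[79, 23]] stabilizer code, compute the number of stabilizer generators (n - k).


For an [[n,k]] stabilizer code:
Number of stabilizer generators = n - k
= 79 - 23
= 56

56


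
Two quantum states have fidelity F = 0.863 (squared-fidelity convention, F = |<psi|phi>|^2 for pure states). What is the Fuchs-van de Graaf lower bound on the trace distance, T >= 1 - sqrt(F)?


Fuchs-van de Graaf (squared-fidelity convention): 1 - sqrt(F) <= T <= sqrt(1 - F).
Lower bound: T >= 1 - sqrt(F)
sqrt(F) = sqrt(0.863) = 0.9290
T >= 1 - 0.9290
T >= 0.0710

0.0710


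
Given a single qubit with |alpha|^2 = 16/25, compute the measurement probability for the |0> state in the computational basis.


|alpha|^2 = 16/25 = 0.6400
|beta|^2 = 1 - 16/25 = 9/25 = 0.3600
P(|0>) = |alpha|^2 = 0.6400

0.6400


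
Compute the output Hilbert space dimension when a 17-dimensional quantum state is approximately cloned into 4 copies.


Output space = H^(tensor 4) where dim(H) = 17
dim = 17^4
= 289 (after 2 factors)
= 4913 (after 3 factors)
= 83521 (after 4 factors)
= 83521

83521


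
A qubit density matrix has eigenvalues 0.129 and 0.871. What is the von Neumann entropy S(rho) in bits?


S = -p*log2(p) - (1-p)*log2(1-p)
p = 0.1290, 1-p = 0.8710
= -0.1290 * log2(0.1290) - 0.8710 * log2(0.8710)
= -(-0.3811) - (-0.1736)
= 0.5547

0.5547


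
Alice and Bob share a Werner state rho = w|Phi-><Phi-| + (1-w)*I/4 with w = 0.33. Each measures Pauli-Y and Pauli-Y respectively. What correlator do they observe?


|Phi-> = (|00> - |11>)/sqrt(2)
For the pure Bell state, <Y_A Y_B> = +1 (Bell-state Pauli correlator).
The maximally-mixed part I/4 has tr(I/4 * P tensor P) = 0 for any traceless Pauli P.
So <Y_A Y_B>_rho = w * (+1) + (1 - w) * 0
= 0.33 * (+1)
= 0.3300

0.3300


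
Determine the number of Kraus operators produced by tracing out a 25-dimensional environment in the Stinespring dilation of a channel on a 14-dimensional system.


Tracing out the environment in an orthonormal basis {|i>_E} gives Kraus operators K_i = <i|_E U |0>_E.
Number of Kraus operators = dim(H_env) = d_env
= 25

25


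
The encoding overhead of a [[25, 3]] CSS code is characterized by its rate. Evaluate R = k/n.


Code rate R = k/n
= 3/25
= 0.1200

0.1200


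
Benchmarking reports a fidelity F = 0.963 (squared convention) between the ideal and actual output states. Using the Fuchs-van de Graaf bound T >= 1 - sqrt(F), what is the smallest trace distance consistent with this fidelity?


Fuchs-van de Graaf (squared-fidelity convention): 1 - sqrt(F) <= T <= sqrt(1 - F).
Lower bound: T >= 1 - sqrt(F)
sqrt(F) = sqrt(0.963) = 0.9813
T >= 1 - 0.9813
T >= 0.0187

0.0187


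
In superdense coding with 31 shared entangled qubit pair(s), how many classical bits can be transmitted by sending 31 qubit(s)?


Superdense coding allows 2 classical bits per shared entangled pair.
31 pair(s) -> 2 * 31 = 62 classical bits

62


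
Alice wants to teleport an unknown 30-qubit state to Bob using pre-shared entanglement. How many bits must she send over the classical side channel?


Quantum teleportation requires 2 classical bits per qubit teleported.
30 qubit(s) -> 2 * 30 = 60 classical bits

60


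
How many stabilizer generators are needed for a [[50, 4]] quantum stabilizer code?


For an [[n,k]] stabilizer code:
Number of stabilizer generators = n - k
= 50 - 4
= 46

46


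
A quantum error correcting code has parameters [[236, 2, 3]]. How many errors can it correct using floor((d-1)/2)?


Code parameters: [[236, 2, 3]], distance d = 3.
Number of correctable errors = floor((d-1)/2)
= floor((3 - 1)/2)
= floor(2/2)
= 1

1


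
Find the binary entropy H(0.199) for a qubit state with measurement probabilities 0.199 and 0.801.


S = -p*log2(p) - (1-p)*log2(1-p)
p = 0.1990, 1-p = 0.8010
= -0.1990 * log2(0.1990) - 0.8010 * log2(0.8010)
= -(-0.4635) - (-0.2564)
= 0.7199

0.7199


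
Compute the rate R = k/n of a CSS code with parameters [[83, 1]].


Code rate R = k/n
= 1/83
= 0.0120

0.0120


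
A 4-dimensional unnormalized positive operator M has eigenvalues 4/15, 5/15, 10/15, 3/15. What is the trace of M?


tr(M) = sum of eigenvalues
= 4/15 + 5/15 + 10/15 + 3/15
= 22/15
= 1.4667

1.4667


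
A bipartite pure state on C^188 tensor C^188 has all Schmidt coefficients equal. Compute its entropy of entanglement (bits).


For a maximally entangled state in d x d:
S = log2(d) = log2(188)
= 7.5546

7.5546


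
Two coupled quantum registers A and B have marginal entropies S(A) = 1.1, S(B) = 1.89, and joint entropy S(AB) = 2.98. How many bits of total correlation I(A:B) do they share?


I(A:B) = S(A) + S(B) - S(AB)
= 1.1 + 1.89 - 2.98
= 0.0100

0.0100


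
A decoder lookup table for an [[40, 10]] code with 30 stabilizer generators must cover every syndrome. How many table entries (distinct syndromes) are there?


Each stabilizer generator gives a binary (+1 or -1) measurement outcome.
With 30 independent generators:
Total syndromes = 2^30
= 1073741824

1073741824


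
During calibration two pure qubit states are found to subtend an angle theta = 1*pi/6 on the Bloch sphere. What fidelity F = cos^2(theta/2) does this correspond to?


For states separated by angle theta on Bloch sphere:
F = cos^2(theta/2)
theta = 1*pi/6 = 0.5236
theta/2 = 0.2618
cos(theta/2) = 0.9659
F = 0.9330

0.9330


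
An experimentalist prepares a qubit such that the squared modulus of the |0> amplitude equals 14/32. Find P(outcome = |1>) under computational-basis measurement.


|alpha|^2 = 14/32 = 0.4375
|beta|^2 = 1 - 14/32 = 18/32 = 0.5625
P(|1>) = |beta|^2 = 0.5625

0.5625


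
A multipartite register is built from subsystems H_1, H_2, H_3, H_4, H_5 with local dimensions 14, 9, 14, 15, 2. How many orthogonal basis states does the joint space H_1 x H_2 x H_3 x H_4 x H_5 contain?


dim(H_1 x H_2 x H_3 x H_4 x H_5) = 14 * 9 * 14 * 15 * 2
= 126 * 14 * 15 * 2
= 1764 * 15 * 2
= 26460 * 2
= 52920

52920


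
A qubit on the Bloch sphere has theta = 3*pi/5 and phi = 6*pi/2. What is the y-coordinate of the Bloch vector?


theta = 1.8850, phi = 9.4248
r_y = sin(theta)*sin(phi) = 0.9511 * 0.0000
r_y = 0.0000

0.0000


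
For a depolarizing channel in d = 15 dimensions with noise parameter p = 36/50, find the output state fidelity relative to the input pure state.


F = (1-p) + p/d
= (1 - 0.7200) + 0.7200/15
= 0.2800 + 0.0480
= 0.3280

0.3280


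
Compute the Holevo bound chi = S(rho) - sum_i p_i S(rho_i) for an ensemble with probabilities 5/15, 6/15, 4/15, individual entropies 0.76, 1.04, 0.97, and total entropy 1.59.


chi = S(rho) - sum_i p_i * S(rho_i)
Weighted entropy = 5/15 * 0.76 + 6/15 * 1.04 + 4/15 * 0.97
= 0.9280
chi = 1.59 - 0.9280
= 0.6620

0.6620


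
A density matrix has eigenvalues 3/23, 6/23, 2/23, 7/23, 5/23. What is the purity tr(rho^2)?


tr(rho^2) = sum of eigenvalues squared
= (3/23)^2 + (6/23)^2 + (2/23)^2 + (7/23)^2 + (5/23)^2
= (9 + 36 + 4 + 49 + 25) / 529
= 123/529
= 0.2325

0.2325


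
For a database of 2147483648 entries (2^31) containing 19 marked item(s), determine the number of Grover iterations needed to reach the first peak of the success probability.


After j Grover iterations the success probability is P(j) = sin^2((2j+1)*theta), where sin(theta) = sqrt(k/N).
N = 2^31 = 2147483648, k = 19
sin(theta) = sqrt(k/N) = 9.406149297e-05
theta = arcsin(sqrt(k/N)) = 9.40614931e-05 rad
P(j) reaches its first maximum when (2j+1)*theta is as close as possible to pi/2, i.e. j = round(pi/(4*theta) - 1/2).
pi/(4*theta) - 1/2 = 8349.3373
(For comparison, the common estimate pi/4 * sqrt(N/k) = 8349.8373; the exact maximiser is used here.)
Optimal iterations = 8349

8349


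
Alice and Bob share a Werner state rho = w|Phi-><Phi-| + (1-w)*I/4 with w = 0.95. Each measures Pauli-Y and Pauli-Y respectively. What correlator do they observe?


|Phi-> = (|00> - |11>)/sqrt(2)
For the pure Bell state, <Y_A Y_B> = +1 (Bell-state Pauli correlator).
The maximally-mixed part I/4 has tr(I/4 * P tensor P) = 0 for any traceless Pauli P.
So <Y_A Y_B>_rho = w * (+1) + (1 - w) * 0
= 0.95 * (+1)
= 0.9500

0.9500


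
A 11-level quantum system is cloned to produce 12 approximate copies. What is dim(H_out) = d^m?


Output space = H^(tensor 12) where dim(H) = 11
dim = 11^12
= 121 (after 2 factors)
= 1331 (after 3 factors)
= 14641 (after 4 factors)
= 161051 (after 5 factors)
= 1771561 (after 6 factors)
= 19487171 (after 7 factors)
= 214358881 (after 8 factors)
= 2357947691 (after 9 factors)
= 25937424601 (after 10 factors)
= 285311670611 (after 11 factors)
= 3138428376721 (after 12 factors)
= 3138428376721

3138428376721


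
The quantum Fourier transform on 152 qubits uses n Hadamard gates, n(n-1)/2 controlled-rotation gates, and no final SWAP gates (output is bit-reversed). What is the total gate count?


Hadamard gates: 152
Controlled rotations: n*(n-1)/2 = 152*151/2 = 11476
SWAP gates: 0 (omitted)
Total = 152 + 11476
= 11628

11628


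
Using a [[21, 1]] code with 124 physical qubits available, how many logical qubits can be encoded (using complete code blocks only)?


Each code block uses 21 physical qubits for 1 logical qubit(s).
Number of complete blocks = floor(124 / 21) = 5
Logical qubits = 5 * 1
= 5

5


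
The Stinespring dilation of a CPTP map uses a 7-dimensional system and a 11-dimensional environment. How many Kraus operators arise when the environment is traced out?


Tracing out the environment in an orthonormal basis {|i>_E} gives Kraus operators K_i = <i|_E U |0>_E.
Number of Kraus operators = dim(H_env) = d_env
= 11

11


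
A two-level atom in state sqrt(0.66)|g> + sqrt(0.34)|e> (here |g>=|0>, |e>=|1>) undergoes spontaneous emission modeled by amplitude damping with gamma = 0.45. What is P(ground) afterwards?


For amplitude damping with parameter gamma on state sqrt(a)|0> + sqrt(b)|1>:
alpha^2 = 0.66, beta^2 = 0.34
P(|0>) = alpha^2 + gamma * beta^2
= 0.66 + 0.45 * 0.34
= 0.66 + 0.1530
= 0.8130

0.8130


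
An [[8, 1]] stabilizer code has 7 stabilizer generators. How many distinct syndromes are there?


Each stabilizer generator gives a binary (+1 or -1) measurement outcome.
With 7 independent generators:
Total syndromes = 2^7
= 128

128


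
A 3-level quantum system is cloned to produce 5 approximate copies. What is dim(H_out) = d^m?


Output space = H^(tensor 5) where dim(H) = 3
dim = 3^5
= 9 (after 2 factors)
= 27 (after 3 factors)
= 81 (after 4 factors)
= 243 (after 5 factors)
= 243

243


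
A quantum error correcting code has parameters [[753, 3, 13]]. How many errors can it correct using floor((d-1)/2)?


Code parameters: [[753, 3, 13]], distance d = 13.
Number of correctable errors = floor((d-1)/2)
= floor((13 - 1)/2)
= floor(12/2)
= 6

6


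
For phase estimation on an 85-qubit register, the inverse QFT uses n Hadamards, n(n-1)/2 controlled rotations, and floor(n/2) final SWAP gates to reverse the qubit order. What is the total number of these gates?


Hadamard gates: 85
Controlled rotations: n*(n-1)/2 = 85*84/2 = 3570
SWAP gates: floor(n/2) = floor(85/2) = 42
Total = 85 + 3570 + 42
= 3697

3697


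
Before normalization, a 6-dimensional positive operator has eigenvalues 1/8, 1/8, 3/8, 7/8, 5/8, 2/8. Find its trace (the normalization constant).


tr(M) = sum of eigenvalues
= 1/8 + 1/8 + 3/8 + 7/8 + 5/8 + 2/8
= 19/8
= 2.3750

2.3750


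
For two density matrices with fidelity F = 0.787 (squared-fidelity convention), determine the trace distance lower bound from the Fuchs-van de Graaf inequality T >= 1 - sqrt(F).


Fuchs-van de Graaf (squared-fidelity convention): 1 - sqrt(F) <= T <= sqrt(1 - F).
Lower bound: T >= 1 - sqrt(F)
sqrt(F) = sqrt(0.787) = 0.8871
T >= 1 - 0.8871
T >= 0.1129

0.1129


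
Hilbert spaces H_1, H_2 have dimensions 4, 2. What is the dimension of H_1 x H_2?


dim(H_1 x H_2) = 4 * 2
= 8

8


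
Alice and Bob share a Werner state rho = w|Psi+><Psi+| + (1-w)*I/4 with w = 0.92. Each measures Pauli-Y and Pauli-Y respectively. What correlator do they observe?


|Psi+> = (|01> + |10>)/sqrt(2)
For the pure Bell state, <Y_A Y_B> = +1 (Bell-state Pauli correlator).
The maximally-mixed part I/4 has tr(I/4 * P tensor P) = 0 for any traceless Pauli P.
So <Y_A Y_B>_rho = w * (+1) + (1 - w) * 0
= 0.92 * (+1)
= 0.9200

0.9200


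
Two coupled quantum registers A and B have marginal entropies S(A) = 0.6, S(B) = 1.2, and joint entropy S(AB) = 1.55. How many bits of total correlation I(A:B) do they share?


I(A:B) = S(A) + S(B) - S(AB)
= 0.6 + 1.2 - 1.55
= 0.2500

0.2500


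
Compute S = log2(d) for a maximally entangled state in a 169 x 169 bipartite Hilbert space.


For a maximally entangled state in d x d:
S = log2(d) = log2(169)
= 7.4009

7.4009


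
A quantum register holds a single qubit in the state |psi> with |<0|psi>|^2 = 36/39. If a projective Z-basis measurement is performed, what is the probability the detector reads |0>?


|alpha|^2 = 36/39 = 0.9231
|beta|^2 = 1 - 36/39 = 3/39 = 0.0769
P(|0>) = |alpha|^2 = 0.9231

0.9231


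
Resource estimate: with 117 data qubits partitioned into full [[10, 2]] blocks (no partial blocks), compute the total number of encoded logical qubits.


Each code block uses 10 physical qubits for 2 logical qubit(s).
Number of complete blocks = floor(117 / 10) = 11
Logical qubits = 11 * 2
= 22

22


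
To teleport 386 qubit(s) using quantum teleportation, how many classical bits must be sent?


Quantum teleportation requires 2 classical bits per qubit teleported.
386 qubit(s) -> 2 * 386 = 772 classical bits

772


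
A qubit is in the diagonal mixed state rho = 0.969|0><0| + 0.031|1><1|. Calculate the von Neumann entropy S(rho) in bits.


S = -p*log2(p) - (1-p)*log2(1-p)
p = 0.9690, 1-p = 0.0310
= -0.9690 * log2(0.9690) - 0.0310 * log2(0.0310)
= -(-0.0440) - (-0.1554)
= 0.1994

0.1994


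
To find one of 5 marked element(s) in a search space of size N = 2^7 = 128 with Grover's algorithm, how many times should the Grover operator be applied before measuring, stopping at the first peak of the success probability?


After j Grover iterations the success probability is P(j) = sin^2((2j+1)*theta), where sin(theta) = sqrt(k/N).
N = 2^7 = 128, k = 5
sin(theta) = sqrt(k/N) = 0.1976423538
theta = arcsin(sqrt(k/N)) = 0.1989522465 rad
P(j) reaches its first maximum when (2j+1)*theta is as close as possible to pi/2, i.e. j = round(pi/(4*theta) - 1/2).
pi/(4*theta) - 1/2 = 3.4477
(For comparison, the common estimate pi/4 * sqrt(N/k) = 3.9738; the exact maximiser is used here.)
Optimal iterations = 3

3


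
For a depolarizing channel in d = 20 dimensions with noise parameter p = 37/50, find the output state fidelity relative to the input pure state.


F = (1-p) + p/d
= (1 - 0.7400) + 0.7400/20
= 0.2600 + 0.0370
= 0.2970

0.2970


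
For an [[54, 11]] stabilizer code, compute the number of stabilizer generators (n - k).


For an [[n,k]] stabilizer code:
Number of stabilizer generators = n - k
= 54 - 11
= 43

43


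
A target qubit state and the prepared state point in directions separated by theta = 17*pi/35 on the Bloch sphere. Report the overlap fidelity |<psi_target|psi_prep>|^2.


For states separated by angle theta on Bloch sphere:
F = cos^2(theta/2)
theta = 17*pi/35 = 1.5259
theta/2 = 0.7630
cos(theta/2) = 0.7228
F = 0.5224

0.5224


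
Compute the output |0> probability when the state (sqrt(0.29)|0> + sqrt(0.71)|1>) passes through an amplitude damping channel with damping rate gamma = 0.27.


For amplitude damping with parameter gamma on state sqrt(a)|0> + sqrt(b)|1>:
alpha^2 = 0.29, beta^2 = 0.71
P(|0>) = alpha^2 + gamma * beta^2
= 0.29 + 0.27 * 0.71
= 0.29 + 0.1917
= 0.4817

0.4817


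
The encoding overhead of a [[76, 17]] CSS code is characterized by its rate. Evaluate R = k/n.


Code rate R = k/n
= 17/76
= 0.2237

0.2237


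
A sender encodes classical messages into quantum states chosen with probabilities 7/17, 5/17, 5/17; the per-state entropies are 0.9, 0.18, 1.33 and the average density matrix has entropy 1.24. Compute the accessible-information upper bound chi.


chi = S(rho) - sum_i p_i * S(rho_i)
Weighted entropy = 7/17 * 0.9 + 5/17 * 0.18 + 5/17 * 1.33
= 0.8147
chi = 1.24 - 0.8147
= 0.4253

0.4253


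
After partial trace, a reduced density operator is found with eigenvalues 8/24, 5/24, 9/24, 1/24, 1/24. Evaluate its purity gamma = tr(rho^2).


tr(rho^2) = sum of eigenvalues squared
= (8/24)^2 + (5/24)^2 + (9/24)^2 + (1/24)^2 + (1/24)^2
= (64 + 25 + 81 + 1 + 1) / 576
= 172/576
= 0.2986

0.2986
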